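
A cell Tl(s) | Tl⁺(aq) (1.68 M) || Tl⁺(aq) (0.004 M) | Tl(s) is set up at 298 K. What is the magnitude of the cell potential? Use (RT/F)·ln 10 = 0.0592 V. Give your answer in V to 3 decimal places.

0.155 V

For a concentration cell E°cell = 0, since both electrodes use the same couple.
The compartment with the higher Tl⁺(aq) concentration (1.68 M) acts as the cathode; ions are reduced there and produced at the dilute (0.004 M) anode.
With n = 1, Ecell = −(0.0592/1)·log([dilute]/[conc]) = −(0.0592/1)·log(0.004/1.68) = +0.155 V.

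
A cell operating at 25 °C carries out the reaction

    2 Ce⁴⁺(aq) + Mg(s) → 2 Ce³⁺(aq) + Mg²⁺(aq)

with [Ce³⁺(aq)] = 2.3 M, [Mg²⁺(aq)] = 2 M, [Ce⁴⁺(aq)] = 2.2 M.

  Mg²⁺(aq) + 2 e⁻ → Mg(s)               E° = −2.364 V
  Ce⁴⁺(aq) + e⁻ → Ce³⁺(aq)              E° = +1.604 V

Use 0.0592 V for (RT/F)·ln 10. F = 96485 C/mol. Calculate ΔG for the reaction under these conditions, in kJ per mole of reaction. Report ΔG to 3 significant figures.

E°cell = +1.604 − (−2.364) = +3.968 V; the balanced reaction transfers n = 2 electrons.
The reaction quotient is ([Ce³⁺(aq)]^2·[Mg²⁺(aq)]) / [Ce⁴⁺(aq)]^2 = 2.19; by Nernst, E = +3.968 − (0.0592/2)(0.340) = +3.9579 V.
Then ΔG = −nFE = −2 × 96485 × +3.9579 J/mol = −764 kJ/mol.

−764 kJ/mol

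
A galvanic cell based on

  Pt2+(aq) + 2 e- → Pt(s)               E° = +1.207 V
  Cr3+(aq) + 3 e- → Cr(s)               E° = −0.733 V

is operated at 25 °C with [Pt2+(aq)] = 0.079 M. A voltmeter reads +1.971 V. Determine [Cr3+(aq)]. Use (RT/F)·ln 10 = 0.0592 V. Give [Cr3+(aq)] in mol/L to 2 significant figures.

With Pt²⁺/Pt at the cathode and Cr³⁺/Cr at the anode, E°cell = +1.207 − (−0.733) = +1.940 V (n = 6).
Since E = E° − (0.0592/n)·log Q, log Q = n(E° − E)/0.0592 = −3.142.
For 3 Pt2+(aq) + 2 Cr(s) → 3 Pt(s) + 2 Cr3+(aq), the reaction quotient is Q = [Cr3+(aq)]^2 / [Pt2+(aq)]^3.
Solving for the unknown gives log [Cr3+(aq)] = −3.225, so [Cr3+(aq)] ≈ 0.00060 M.

0.00060 M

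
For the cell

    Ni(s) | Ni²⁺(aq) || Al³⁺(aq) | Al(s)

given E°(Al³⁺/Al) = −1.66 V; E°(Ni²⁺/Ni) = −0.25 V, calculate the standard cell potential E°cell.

By convention the left-hand electrode in cell notation is the anode (oxidation) and the right-hand electrode is the cathode (reduction).
E°cell = E°(right) − E°(left) = −1.66 − (−0.25) = −1.41 V.
The negative sign shows that, as written, the cell would require an external voltage to drive the reaction.

−1.41 V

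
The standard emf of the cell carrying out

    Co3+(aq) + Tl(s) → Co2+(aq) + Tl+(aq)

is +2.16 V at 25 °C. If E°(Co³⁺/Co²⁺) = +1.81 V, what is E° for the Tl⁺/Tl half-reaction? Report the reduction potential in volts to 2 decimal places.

In the reaction as written the Co³⁺/Co²⁺ couple is reduced (cathode) and Tl⁺/Tl is oxidized (anode), so E°cell = E°(Co³⁺/Co²⁺) − E°(Tl⁺/Tl).
E°(Tl⁺/Tl) = E°(cathode) − E°cell = +1.81 − (+2.16) = −0.35 V.

−0.35 V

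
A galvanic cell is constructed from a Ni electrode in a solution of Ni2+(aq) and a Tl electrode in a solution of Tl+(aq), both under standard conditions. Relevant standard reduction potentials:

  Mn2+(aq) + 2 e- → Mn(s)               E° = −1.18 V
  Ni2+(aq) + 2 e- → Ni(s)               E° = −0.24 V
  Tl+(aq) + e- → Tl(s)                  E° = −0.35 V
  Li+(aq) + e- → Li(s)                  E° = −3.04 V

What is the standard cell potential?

Of the two couples in this cell, the one with the more positive reduction potential is reduced at the cathode: here that is Ni²⁺/Ni (−0.24 V); Tl⁺/Tl (−0.35 V) is the anode.
E°cell = E°(cathode) − E°(anode) = −0.24 − (−0.35) = +0.11 V.

+0.11 V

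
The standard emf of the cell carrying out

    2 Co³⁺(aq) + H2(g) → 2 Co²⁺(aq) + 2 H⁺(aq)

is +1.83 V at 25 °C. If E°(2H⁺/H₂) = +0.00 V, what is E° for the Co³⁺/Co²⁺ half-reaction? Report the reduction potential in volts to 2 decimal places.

+1.83 V

In the reaction as written the Co³⁺/Co²⁺ couple is reduced (cathode) and 2H⁺/H₂ is oxidized (anode), so E°cell = E°(Co³⁺/Co²⁺) − E°(2H⁺/H₂).
E°(Co³⁺/Co²⁺) = E°cell + E°(anode) = +1.83 + (+0.00) = +1.83 V.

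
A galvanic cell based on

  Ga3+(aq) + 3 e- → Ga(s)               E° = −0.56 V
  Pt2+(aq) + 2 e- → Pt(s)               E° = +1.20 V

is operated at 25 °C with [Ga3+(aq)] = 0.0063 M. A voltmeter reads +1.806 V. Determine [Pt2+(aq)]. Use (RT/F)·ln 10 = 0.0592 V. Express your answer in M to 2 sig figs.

With Pt²⁺/Pt at the cathode and Ga³⁺/Ga at the anode, E°cell = +1.20 − (−0.56) = +1.76 V (n = 6).
From the Nernst equation, log Q = n(E° − E)/0.0592 = 6·(+1.76 − (+1.806))/0.0592 = −4.662.
For 3 Pt2+(aq) + 2 Ga(s) → 3 Pt(s) + 2 Ga3+(aq), the reaction quotient is Q = [Ga3+(aq)]^2 / [Pt2+(aq)]^3.
Isolating [Pt2+(aq)] in Q = 10^{−4.662} yields log [Pt2+(aq)] = 0.087, i.e. 1.2 M.

1.2 M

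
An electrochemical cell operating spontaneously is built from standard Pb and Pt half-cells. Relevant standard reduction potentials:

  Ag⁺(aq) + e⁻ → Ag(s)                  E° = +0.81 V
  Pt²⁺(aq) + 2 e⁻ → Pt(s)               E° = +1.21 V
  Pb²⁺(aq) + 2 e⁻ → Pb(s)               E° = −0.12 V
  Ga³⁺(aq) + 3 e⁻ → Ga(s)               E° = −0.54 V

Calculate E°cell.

Of the two couples in this cell, the one with the more positive reduction potential is reduced at the cathode: here that is Pt²⁺/Pt (+1.21 V); Pb²⁺/Pb (−0.12 V) is the anode.
E°cell = E°(cathode) − E°(anode) = +1.21 − (−0.12) = +1.33 V.

+1.33 V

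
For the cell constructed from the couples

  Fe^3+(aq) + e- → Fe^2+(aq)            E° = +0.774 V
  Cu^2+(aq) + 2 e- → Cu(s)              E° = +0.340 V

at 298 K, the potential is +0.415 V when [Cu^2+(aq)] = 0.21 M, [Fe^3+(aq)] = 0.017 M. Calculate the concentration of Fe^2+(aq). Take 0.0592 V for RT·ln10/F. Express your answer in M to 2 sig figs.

0.078 M

Fe³⁺/Fe²⁺ is the cathode (higher E°); E°cell = +0.774 − (+0.340) = +0.434 V with n = 2.
Since E = E° − (0.0592/n)·log Q, log Q = n(E° − E)/0.0592 = 0.642.
For 2 Fe^3+(aq) + Cu(s) → 2 Fe^2+(aq) + Cu^2+(aq), the reaction quotient is Q = ([Fe^2+(aq)]^2·[Cu^2+(aq)]) / [Fe^3+(aq)]^2.
Substituting the known concentrations and solving, log [Fe^2+(aq)] = −1.110 and [Fe^2+(aq)] = 0.078 M.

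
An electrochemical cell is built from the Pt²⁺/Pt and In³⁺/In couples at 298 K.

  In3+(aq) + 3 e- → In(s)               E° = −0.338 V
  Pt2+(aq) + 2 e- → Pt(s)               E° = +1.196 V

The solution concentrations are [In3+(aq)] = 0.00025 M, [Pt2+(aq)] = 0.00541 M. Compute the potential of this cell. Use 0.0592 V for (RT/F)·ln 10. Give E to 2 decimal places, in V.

The Pt²⁺/Pt couple has the more positive E°, so it is the cathode; In³⁺/In is the anode.
The standard potential is +1.196 − (−0.338) = +1.534 V and the balanced reaction transfers n = 6 electrons.
Balancing gives 3 Pt2+(aq) + 2 In(s) → 3 Pt(s) + 2 In3+(aq); hence Q = [In3+(aq)]^2 / [Pt2+(aq)]^3 = 0.395 (log Q = −0.404).
Applying E = E° − (RT ln10/nF)·log Q gives +1.534 − (0.0592/6)(−0.404) = +1.54 V.

+1.54 V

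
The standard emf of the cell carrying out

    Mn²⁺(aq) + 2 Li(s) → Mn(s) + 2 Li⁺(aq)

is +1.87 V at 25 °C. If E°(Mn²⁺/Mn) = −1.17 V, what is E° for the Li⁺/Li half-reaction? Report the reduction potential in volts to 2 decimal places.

−3.04 V

In the reaction as written the Mn²⁺/Mn couple is reduced (cathode) and Li⁺/Li is oxidized (anode), so E°cell = E°(Mn²⁺/Mn) − E°(Li⁺/Li).
E°(Li⁺/Li) = E°(cathode) − E°cell = −1.17 − (+1.87) = −3.04 V.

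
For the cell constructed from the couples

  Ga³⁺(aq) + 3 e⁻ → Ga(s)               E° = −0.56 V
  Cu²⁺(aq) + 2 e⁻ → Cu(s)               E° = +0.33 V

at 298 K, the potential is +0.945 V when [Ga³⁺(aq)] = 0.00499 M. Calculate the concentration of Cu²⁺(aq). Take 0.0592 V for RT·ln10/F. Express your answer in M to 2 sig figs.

With Cu²⁺/Cu at the cathode and Ga³⁺/Ga at the anode, E°cell = +0.33 − (−0.56) = +0.89 V (n = 6).
Rearranging E = E° − (0.0592/n)·log Q gives log Q = 6(+0.89 − (+0.945))/0.0592 = −5.574.
For 3 Cu²⁺(aq) + 2 Ga(s) → 3 Cu(s) + 2 Ga³⁺(aq), the reaction quotient is Q = [Ga³⁺(aq)]^2 / [Cu²⁺(aq)]^3.
Solving for the unknown gives log [Cu²⁺(aq)] = 0.323, so [Cu²⁺(aq)] ≈ 2.1 M.

2.1 M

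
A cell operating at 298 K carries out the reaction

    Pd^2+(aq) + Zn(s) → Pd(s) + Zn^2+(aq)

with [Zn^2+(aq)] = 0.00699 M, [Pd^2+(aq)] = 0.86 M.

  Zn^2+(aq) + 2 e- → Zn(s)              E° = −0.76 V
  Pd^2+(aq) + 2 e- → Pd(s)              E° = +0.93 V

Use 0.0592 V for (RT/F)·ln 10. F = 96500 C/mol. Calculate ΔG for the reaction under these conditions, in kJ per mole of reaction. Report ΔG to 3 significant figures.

−338 kJ/mol

The standard cell potential is +0.93 − (−0.76) = +1.69 V, with n = 2 electrons in the balanced equation.
Q = [Zn^2+(aq)] / [Pd^2+(aq)] = 0.00813, so log Q = −2.090 and E = +1.69 − (0.0592/2)(−2.090) = +1.7519 V.
Finally ΔG = −nFE = −(2)(96500 C/mol)(+1.7519 V) = −338 kJ/mol.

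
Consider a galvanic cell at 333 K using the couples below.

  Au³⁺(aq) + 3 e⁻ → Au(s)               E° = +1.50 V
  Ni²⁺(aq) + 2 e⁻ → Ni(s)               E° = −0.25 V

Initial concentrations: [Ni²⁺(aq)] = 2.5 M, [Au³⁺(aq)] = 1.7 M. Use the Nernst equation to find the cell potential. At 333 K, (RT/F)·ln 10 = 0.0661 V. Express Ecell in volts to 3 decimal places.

+1.742 V

Au³⁺/Au is reduced (cathode, E° = +1.50 V) and Ni²⁺/Ni is oxidized (anode).
E°cell = E°cat − E°an = +1.50 − (−0.25) = +1.75 V; n = 6.
For the overall reaction 2 Au³⁺(aq) + 3 Ni(s) → 2 Au(s) + 3 Ni²⁺(aq), Q = [Ni²⁺(aq)]^3 / [Au³⁺(aq)]^2 = 5.41, giving log Q = 0.733.
E = E° − (0.0661/n)·log Q = +1.75 − (0.0661/6)(0.733) = +1.742 V.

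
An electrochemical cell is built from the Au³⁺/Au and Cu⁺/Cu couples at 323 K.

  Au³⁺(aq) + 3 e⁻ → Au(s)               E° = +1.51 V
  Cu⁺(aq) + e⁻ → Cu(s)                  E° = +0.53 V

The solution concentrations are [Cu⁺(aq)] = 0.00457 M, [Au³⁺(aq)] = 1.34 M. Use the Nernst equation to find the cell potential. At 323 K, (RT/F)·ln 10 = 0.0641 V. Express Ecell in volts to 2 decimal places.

+1.13 V

Since E°(Au³⁺/Au) > E°(Cu⁺/Cu), Au³⁺/Au serves as the cathode.
E°cell = +1.51 − (+0.53) = +0.98 V, with n = 3 electrons transferred.
For the overall reaction Au³⁺(aq) + 3 Cu(s) → Au(s) + 3 Cu⁺(aq), Q = [Cu⁺(aq)]^3 / [Au³⁺(aq)] = 7.12×10^−8, giving log Q = −7.147.
Applying E = E° − (RT ln10/nF)·log Q gives +0.98 − (0.0641/3)(−7.147) = +1.13 V.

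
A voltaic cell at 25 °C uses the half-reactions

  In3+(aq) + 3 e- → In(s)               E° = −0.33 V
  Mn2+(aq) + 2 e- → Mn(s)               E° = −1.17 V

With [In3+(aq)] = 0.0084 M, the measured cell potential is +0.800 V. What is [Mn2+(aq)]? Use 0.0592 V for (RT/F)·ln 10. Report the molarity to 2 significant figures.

With In³⁺/In at the cathode and Mn²⁺/Mn at the anode, E°cell = −0.33 − (−1.17) = +0.84 V (n = 6).
Rearranging E = E° − (0.0592/n)·log Q gives log Q = 6(+0.84 − (+0.800))/0.0592 = 4.054.
The balanced reaction is 2 In3+(aq) + 3 Mn(s) → 2 In(s) + 3 Mn2+(aq), so Q = [Mn2+(aq)]^3 / [In3+(aq)]^2.
Solving for the unknown gives log [Mn2+(aq)] = −0.032, so [Mn2+(aq)] ≈ 0.93 M.

0.93 M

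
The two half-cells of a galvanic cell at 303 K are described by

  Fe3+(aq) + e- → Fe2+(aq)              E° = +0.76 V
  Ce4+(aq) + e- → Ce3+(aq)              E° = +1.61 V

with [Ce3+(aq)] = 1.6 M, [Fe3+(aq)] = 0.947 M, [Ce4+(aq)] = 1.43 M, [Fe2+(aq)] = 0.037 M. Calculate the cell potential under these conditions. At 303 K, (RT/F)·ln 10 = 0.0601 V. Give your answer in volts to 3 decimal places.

+0.762 V

The Ce⁴⁺/Ce³⁺ couple has the more positive E°, so it is the cathode; Fe³⁺/Fe²⁺ is the anode.
E°cell = +1.61 − (+0.76) = +0.85 V, with n = 1 electron transferred.
Balancing gives Ce4+(aq) + Fe2+(aq) → Ce3+(aq) + Fe3+(aq); hence Q = ([Ce3+(aq)]·[Fe3+(aq)]) / ([Ce4+(aq)]·[Fe2+(aq)]) = 28.6 (log Q = 1.457).
By the Nernst equation, E = +0.85 − (0.0601/1)·(1.457) = +0.762 V.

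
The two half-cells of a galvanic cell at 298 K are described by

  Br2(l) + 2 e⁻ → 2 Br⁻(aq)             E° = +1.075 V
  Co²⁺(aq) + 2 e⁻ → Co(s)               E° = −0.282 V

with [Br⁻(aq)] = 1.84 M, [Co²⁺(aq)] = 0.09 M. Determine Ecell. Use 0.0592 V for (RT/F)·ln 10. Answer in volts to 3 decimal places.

+1.372 V

Br₂/Br⁻ is reduced (cathode, E° = +1.075 V) and Co²⁺/Co is oxidized (anode).
E°cell = +1.075 − (−0.282) = +1.357 V, with n = 2 electrons transferred.
The balanced reaction is Br2(l) + Co(s) → 2 Br⁻(aq) + Co²⁺(aq), so Q = [Br⁻(aq)]^2·[Co²⁺(aq)] = 0.305 and log Q = −0.516.
E = E° − (0.0592/n)·log Q = +1.357 − (0.0592/2)(−0.516) = +1.372 V.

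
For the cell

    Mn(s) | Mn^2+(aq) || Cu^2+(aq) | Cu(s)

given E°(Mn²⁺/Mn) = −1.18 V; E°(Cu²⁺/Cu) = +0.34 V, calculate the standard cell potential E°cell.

By convention the left-hand electrode in cell notation is the anode (oxidation) and the right-hand electrode is the cathode (reduction).
E°cell = E°(right) − E°(left) = +0.34 − (−1.18) = +1.52 V.

+1.52 V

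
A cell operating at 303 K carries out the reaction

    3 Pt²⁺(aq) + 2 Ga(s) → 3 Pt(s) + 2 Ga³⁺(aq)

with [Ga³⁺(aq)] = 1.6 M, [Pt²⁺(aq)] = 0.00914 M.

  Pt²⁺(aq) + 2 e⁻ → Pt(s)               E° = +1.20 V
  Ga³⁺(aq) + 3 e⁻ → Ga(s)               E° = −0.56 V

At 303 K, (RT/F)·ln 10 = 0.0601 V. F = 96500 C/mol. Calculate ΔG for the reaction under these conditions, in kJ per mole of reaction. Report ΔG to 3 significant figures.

−981 kJ/mol

With Pt²⁺/Pt reduced at the cathode, E°cell = +1.20 − (−0.56) = +1.76 V and n = 6.
Q = [Ga³⁺(aq)]^2 / [Pt²⁺(aq)]^3 = 3.35×10^6, so log Q = 6.525 and E = +1.76 − (0.0601/6)(6.525) = +1.6946 V.
Then ΔG = −nFE = −6 × 96500 × +1.6946 J/mol = −981 kJ/mol.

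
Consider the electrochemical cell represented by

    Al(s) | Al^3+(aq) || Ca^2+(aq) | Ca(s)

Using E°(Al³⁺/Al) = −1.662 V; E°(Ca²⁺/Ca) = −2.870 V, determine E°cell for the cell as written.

By convention the left-hand electrode in cell notation is the anode (oxidation) and the right-hand electrode is the cathode (reduction).
E°cell = E°(right) − E°(left) = −2.870 − (−1.662) = −1.208 V.
The negative sign shows that, as written, the cell would require an external voltage to drive the reaction.

−1.208 V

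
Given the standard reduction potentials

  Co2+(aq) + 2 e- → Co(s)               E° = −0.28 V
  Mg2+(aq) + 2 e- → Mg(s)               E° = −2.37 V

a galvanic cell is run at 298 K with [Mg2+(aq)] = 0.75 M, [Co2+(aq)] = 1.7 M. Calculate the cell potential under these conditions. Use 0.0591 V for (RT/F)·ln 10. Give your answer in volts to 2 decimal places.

+2.10 V

The Co²⁺/Co couple has the more positive E°, so it is the cathode; Mg²⁺/Mg is the anode.
E°cell = −0.28 − (−2.37) = +2.09 V, with n = 2 electrons transferred.
The balanced reaction is Co2+(aq) + Mg(s) → Co(s) + Mg2+(aq), so Q = [Mg2+(aq)] / [Co2+(aq)] = 0.441 and log Q = −0.355.
E = E° − (0.0591/n)·log Q = +2.09 − (0.0591/2)(−0.355) = +2.10 V.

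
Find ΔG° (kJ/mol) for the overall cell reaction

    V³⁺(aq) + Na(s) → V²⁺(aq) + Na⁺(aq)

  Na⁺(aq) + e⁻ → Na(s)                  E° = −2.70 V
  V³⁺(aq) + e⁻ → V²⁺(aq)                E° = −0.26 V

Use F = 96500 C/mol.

In the reaction as written V³⁺(aq) is reduced, so the V³⁺/V²⁺ couple is the cathode and Na⁺/Na is the anode.
E°cell = −0.26 − (−2.70) = +2.44 V; balancing electrons gives n = 1.
ΔG° = −nFE°cell = −(1)(96500)(+2.44) J/mol = −235 kJ/mol.

−235 kJ/mol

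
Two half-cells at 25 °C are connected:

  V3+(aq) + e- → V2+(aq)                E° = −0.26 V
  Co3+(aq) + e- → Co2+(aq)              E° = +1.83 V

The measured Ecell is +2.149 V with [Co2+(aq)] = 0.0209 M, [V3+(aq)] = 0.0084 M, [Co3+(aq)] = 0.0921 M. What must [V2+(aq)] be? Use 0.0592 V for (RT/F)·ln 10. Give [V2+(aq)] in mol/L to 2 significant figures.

0.019 M

Co³⁺/Co²⁺ is the cathode (higher E°); E°cell = +1.83 − (−0.26) = +2.09 V with n = 1.
From the Nernst equation, log Q = n(E° − E)/0.0592 = 1·(+2.09 − (+2.149))/0.0592 = −0.997.
The balanced reaction is Co3+(aq) + V2+(aq) → Co2+(aq) + V3+(aq), so Q = ([Co2+(aq)]·[V3+(aq)]) / ([Co3+(aq)]·[V2+(aq)]).
Substituting the known concentrations and solving, log [V2+(aq)] = −1.723 and [V2+(aq)] = 0.019 M.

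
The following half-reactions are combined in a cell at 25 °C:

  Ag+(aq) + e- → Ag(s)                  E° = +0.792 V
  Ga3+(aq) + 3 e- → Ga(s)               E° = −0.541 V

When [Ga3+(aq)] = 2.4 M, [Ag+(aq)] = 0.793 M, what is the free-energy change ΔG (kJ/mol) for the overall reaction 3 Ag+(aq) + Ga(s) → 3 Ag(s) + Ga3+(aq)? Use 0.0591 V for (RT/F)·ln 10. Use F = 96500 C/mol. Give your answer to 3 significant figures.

−382 kJ/mol

E°cell = +0.792 − (−0.541) = +1.333 V; the balanced reaction transfers n = 3 electrons.
The reaction quotient is [Ga3+(aq)] / [Ag+(aq)]^3 = 4.81; by Nernst, E = +1.333 − (0.0591/3)(0.682) = +1.3196 V.
Then ΔG = −nFE = −3 × 96500 × +1.3196 J/mol = −382 kJ/mol.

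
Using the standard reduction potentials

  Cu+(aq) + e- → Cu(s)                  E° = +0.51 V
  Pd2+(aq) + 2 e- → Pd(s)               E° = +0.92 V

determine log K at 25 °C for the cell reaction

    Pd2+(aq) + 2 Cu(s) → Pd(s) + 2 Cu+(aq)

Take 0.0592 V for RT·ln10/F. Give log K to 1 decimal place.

The Pd²⁺/Pd couple is reduced (cathode); E°cell = +0.92 − (+0.51) = +0.41 V with n = 2.
At equilibrium E = 0, so log K = nE°cell / 0.0592 = (2)(+0.41) / 0.0592 = 13.9.

log K = 13.9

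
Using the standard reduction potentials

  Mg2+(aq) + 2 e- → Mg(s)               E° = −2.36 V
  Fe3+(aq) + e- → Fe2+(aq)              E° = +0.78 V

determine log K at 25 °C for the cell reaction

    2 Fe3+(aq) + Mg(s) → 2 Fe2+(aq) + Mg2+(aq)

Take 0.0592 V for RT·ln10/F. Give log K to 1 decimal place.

The Fe³⁺/Fe²⁺ couple is reduced (cathode); E°cell = +0.78 − (−2.36) = +3.14 V with n = 2.
At equilibrium E = 0, so log K = nE°cell / 0.0592 = (2)(+3.14) / 0.0592 = 106.1.

log K = 106.1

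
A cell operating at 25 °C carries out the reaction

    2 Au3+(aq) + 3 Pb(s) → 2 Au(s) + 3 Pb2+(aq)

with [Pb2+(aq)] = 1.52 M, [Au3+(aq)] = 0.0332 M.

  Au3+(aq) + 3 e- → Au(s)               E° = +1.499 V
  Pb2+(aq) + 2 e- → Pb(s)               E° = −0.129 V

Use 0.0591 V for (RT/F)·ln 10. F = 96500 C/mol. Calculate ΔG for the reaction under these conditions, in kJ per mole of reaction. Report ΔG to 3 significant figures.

E°cell = +1.499 − (−0.129) = +1.628 V; the balanced reaction transfers n = 6 electrons.
The reaction quotient is [Pb2+(aq)]^3 / [Au3+(aq)]^2 = 3.19×10^3; by Nernst, E = +1.628 − (0.0591/6)(3.503) = +1.5935 V.
Then ΔG = −nFE = −6 × 96500 × +1.5935 J/mol = −923 kJ/mol.

−923 kJ/mol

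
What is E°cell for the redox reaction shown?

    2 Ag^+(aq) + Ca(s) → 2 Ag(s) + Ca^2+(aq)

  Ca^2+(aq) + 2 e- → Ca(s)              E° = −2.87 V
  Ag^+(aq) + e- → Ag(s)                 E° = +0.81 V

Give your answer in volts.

+3.68 V

Ag^+(aq) gains electrons, so the Ag⁺/Ag couple is the cathode; the Ca²⁺/Ca couple is the anode.
E°cell = E°(cathode) − E°(anode) = +0.81 − (−2.87) = +3.68 V.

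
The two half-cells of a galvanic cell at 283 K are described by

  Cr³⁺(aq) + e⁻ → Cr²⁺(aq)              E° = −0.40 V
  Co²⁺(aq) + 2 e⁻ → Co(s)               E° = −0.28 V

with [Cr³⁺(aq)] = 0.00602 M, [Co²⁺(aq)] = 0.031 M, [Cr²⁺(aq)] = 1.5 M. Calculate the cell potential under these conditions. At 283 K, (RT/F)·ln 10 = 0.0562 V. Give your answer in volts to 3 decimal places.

The Co²⁺/Co couple has the more positive E°, so it is the cathode; Cr³⁺/Cr²⁺ is the anode.
E°cell = −0.28 − (−0.40) = +0.12 V, with n = 2 electrons transferred.
The balanced reaction is Co²⁺(aq) + 2 Cr²⁺(aq) → Co(s) + 2 Cr³⁺(aq), so Q = [Cr³⁺(aq)]^2 / ([Co²⁺(aq)]·[Cr²⁺(aq)]^2) = 0.00052 and log Q = −3.284.
By the Nernst equation, E = +0.12 − (0.0562/2)·(−3.284) = +0.212 V.

+0.212 V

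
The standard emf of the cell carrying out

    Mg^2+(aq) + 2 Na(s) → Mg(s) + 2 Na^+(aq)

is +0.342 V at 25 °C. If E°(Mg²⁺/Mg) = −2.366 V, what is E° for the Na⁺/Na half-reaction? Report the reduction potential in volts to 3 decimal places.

In the reaction as written the Mg²⁺/Mg couple is reduced (cathode) and Na⁺/Na is oxidized (anode), so E°cell = E°(Mg²⁺/Mg) − E°(Na⁺/Na).
E°(Na⁺/Na) = E°(cathode) − E°cell = −2.366 − (+0.342) = −2.708 V.

−2.708 V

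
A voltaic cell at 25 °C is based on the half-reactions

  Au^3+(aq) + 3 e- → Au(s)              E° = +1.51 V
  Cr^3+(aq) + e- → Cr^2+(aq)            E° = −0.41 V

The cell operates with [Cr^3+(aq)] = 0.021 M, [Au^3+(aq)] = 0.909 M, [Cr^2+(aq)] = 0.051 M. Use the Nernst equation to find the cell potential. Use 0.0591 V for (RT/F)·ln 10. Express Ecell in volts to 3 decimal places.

Since E°(Au³⁺/Au) > E°(Cr³⁺/Cr²⁺), Au³⁺/Au serves as the cathode.
The standard potential is +1.51 − (−0.41) = +1.92 V and the balanced reaction transfers n = 3 electrons.
Balancing gives Au^3+(aq) + 3 Cr^2+(aq) → Au(s) + 3 Cr^3+(aq); hence Q = [Cr^3+(aq)]^3 / ([Au^3+(aq)]·[Cr^2+(aq)]^3) = 0.0768 (log Q = −1.115).
By the Nernst equation, E = +1.92 − (0.0591/3)·(−1.115) = +1.942 V.

+1.942 V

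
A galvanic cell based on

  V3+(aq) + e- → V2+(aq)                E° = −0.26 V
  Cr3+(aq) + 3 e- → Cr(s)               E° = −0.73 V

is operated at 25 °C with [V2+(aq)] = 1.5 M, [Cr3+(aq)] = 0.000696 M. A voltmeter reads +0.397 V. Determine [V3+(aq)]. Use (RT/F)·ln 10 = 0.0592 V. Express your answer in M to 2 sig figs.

0.0078 M

V³⁺/V²⁺ is the cathode (higher E°); E°cell = −0.26 − (−0.73) = +0.47 V with n = 3.
Since E = E° − (0.0592/n)·log Q, log Q = n(E° − E)/0.0592 = 3.699.
The balanced reaction is 3 V3+(aq) + Cr(s) → 3 V2+(aq) + Cr3+(aq), so Q = ([V2+(aq)]^3·[Cr3+(aq)]) / [V3+(aq)]^3.
Isolating [V3+(aq)] in Q = 10^{3.699} yields log [V3+(aq)] = −2.109, i.e. 0.0078 M.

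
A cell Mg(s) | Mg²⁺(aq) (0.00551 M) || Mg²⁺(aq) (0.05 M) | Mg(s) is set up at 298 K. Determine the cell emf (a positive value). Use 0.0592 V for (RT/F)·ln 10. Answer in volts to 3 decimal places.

0.028 V

For a concentration cell E°cell = 0, since both electrodes use the same couple.
The compartment with the higher Mg²⁺(aq) concentration (0.05 M) acts as the cathode; ions are reduced there and produced at the dilute (0.00551 M) anode.
With n = 2, Ecell = −(0.0592/2)·log([dilute]/[conc]) = −(0.0592/2)·log(0.00551/0.05) = +0.028 V.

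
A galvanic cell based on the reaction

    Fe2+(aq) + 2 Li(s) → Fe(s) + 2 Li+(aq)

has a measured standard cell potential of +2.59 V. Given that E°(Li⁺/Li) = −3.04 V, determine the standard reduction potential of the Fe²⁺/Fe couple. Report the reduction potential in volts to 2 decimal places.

In the reaction as written the Fe²⁺/Fe couple is reduced (cathode) and Li⁺/Li is oxidized (anode), so E°cell = E°(Fe²⁺/Fe) − E°(Li⁺/Li).
E°(Fe²⁺/Fe) = E°cell + E°(anode) = +2.59 + (−3.04) = −0.45 V.

−0.45 V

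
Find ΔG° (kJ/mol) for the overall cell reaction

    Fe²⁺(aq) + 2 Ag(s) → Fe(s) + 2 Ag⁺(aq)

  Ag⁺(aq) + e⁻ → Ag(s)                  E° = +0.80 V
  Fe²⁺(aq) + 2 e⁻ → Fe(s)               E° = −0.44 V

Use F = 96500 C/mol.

In the reaction as written Fe²⁺(aq) is reduced, so the Fe²⁺/Fe couple is the cathode and Ag⁺/Ag is the anode.
E°cell = −0.44 − (+0.80) = −1.24 V; balancing electrons gives n = 2.
ΔG° = −nFE°cell = −(2)(96500)(−1.24) J/mol = +239 kJ/mol.

+239 kJ/mol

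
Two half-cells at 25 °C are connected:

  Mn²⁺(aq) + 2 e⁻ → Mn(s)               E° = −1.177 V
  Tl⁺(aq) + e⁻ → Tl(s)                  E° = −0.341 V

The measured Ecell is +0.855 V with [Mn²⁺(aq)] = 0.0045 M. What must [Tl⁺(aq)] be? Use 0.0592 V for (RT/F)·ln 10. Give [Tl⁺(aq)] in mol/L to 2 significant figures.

0.14 M

The Tl⁺/Tl couple has the larger reduction potential, so it is the cathode: E°cell = −0.341 − (−1.177) = +0.836 V and n = 2.
Since E = E° − (0.0592/n)·log Q, log Q = n(E° − E)/0.0592 = −0.642.
The balanced reaction is 2 Tl⁺(aq) + Mn(s) → 2 Tl(s) + Mn²⁺(aq), so Q = [Mn²⁺(aq)] / [Tl⁺(aq)]^2.
Substituting the known concentrations and solving, log [Tl⁺(aq)] = −0.852 and [Tl⁺(aq)] = 0.14 M.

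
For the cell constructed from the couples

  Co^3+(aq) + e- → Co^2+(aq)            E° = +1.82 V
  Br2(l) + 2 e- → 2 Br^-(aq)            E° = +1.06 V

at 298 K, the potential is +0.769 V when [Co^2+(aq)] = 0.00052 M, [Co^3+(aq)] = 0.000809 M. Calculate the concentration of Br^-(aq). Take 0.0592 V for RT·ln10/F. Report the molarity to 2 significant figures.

With Co³⁺/Co²⁺ at the cathode and Br₂/Br⁻ at the anode, E°cell = +1.82 − (+1.06) = +0.76 V (n = 2).
Rearranging E = E° − (0.0592/n)·log Q gives log Q = 2(+0.76 − (+0.769))/0.0592 = −0.304.
The balanced reaction is 2 Co^3+(aq) + 2 Br^-(aq) → 2 Co^2+(aq) + Br2(l), so Q = [Co^2+(aq)]^2 / ([Co^3+(aq)]^2·[Br^-(aq)]^2).
Solving for the unknown gives log [Br^-(aq)] = −0.040, so [Br^-(aq)] ≈ 0.91 M.

0.91 M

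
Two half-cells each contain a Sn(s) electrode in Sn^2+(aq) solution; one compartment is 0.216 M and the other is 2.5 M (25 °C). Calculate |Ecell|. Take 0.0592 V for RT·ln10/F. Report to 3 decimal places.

0.031 V

For a concentration cell E°cell = 0, since both electrodes use the same couple.
The compartment with the higher Sn^2+(aq) concentration (2.5 M) acts as the cathode; ions are reduced there and produced at the dilute (0.216 M) anode.
With n = 2, Ecell = −(0.0592/2)·log([dilute]/[conc]) = −(0.0592/2)·log(0.216/2.5) = +0.031 V.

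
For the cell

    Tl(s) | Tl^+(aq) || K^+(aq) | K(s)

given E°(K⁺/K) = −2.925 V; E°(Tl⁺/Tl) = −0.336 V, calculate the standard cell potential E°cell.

−2.589 V

By convention the left-hand electrode in cell notation is the anode (oxidation) and the right-hand electrode is the cathode (reduction).
E°cell = E°(right) − E°(left) = −2.925 − (−0.336) = −2.589 V.
The negative sign shows that, as written, the cell would require an external voltage to drive the reaction.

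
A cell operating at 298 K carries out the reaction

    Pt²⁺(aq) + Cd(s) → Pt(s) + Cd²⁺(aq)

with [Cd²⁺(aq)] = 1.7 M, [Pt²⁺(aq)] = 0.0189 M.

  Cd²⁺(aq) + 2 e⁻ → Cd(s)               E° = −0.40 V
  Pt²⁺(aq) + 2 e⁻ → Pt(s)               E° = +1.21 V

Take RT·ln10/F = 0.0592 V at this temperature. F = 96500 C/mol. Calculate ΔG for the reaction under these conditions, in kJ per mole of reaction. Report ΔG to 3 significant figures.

−300 kJ/mol

E°cell = +1.21 − (−0.40) = +1.61 V; the balanced reaction transfers n = 2 electrons.
The reaction quotient is [Cd²⁺(aq)] / [Pt²⁺(aq)] = 89.9; by Nernst, E = +1.61 − (0.0592/2)(1.954) = +1.5522 V.
Then ΔG = −nFE = −2 × 96500 × +1.5522 J/mol = −300 kJ/mol.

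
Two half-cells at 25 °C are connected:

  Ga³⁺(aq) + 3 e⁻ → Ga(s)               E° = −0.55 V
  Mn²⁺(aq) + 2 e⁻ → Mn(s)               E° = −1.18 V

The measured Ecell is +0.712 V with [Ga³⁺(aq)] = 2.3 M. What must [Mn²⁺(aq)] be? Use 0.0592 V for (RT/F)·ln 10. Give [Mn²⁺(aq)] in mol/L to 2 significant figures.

0.0030 M

Ga³⁺/Ga is the cathode (higher E°); E°cell = −0.55 − (−1.18) = +0.63 V with n = 6.
Since E = E° − (0.0592/n)·log Q, log Q = n(E° − E)/0.0592 = −8.311.
Balancing electrons gives 2 Ga³⁺(aq) + 3 Mn(s) → 2 Ga(s) + 3 Mn²⁺(aq); thus Q = [Mn²⁺(aq)]^3 / [Ga³⁺(aq)]^2.
Isolating [Mn²⁺(aq)] in Q = 10^{−8.311} yields log [Mn²⁺(aq)] = −2.529, i.e. 0.0030 M.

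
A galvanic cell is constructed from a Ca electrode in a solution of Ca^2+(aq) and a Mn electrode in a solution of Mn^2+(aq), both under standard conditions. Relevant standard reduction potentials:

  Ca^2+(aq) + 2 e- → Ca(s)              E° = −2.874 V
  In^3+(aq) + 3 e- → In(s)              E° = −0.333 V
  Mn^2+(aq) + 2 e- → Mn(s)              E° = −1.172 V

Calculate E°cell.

+1.702 V

The Mn²⁺/Mn couple has the higher E°, so Mn ion is reduced (cathode) and Ca is oxidized (anode).
E°cell = E°(cathode) − E°(anode) = −1.172 − (−2.874) = +1.702 V.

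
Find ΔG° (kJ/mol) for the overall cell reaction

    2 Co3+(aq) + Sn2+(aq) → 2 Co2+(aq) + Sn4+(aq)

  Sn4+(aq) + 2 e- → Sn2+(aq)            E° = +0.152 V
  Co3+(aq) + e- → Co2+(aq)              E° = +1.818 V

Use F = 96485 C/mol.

In the reaction as written Co3+(aq) is reduced, so the Co³⁺/Co²⁺ couple is the cathode and Sn⁴⁺/Sn²⁺ is the anode.
E°cell = +1.818 − (+0.152) = +1.666 V; balancing electrons gives n = 2.
ΔG° = −nFE°cell = −(2)(96485)(+1.666) J/mol = −321 kJ/mol.

−321 kJ/mol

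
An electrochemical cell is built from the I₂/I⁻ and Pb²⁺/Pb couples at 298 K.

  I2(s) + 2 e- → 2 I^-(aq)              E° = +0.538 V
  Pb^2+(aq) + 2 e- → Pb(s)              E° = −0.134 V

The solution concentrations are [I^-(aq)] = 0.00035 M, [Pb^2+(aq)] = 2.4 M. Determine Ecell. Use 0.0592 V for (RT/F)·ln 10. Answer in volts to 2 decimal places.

I₂/I⁻ is reduced (cathode, E° = +0.538 V) and Pb²⁺/Pb is oxidized (anode).
The standard potential is +0.538 − (−0.134) = +0.672 V and the balanced reaction transfers n = 2 electrons.
For the overall reaction I2(s) + Pb(s) → 2 I^-(aq) + Pb^2+(aq), Q = [I^-(aq)]^2·[Pb^2+(aq)] = 2.94×10^−7, giving log Q = −6.532.
By the Nernst equation, E = +0.672 − (0.0592/2)·(−6.532) = +0.87 V.

+0.87 V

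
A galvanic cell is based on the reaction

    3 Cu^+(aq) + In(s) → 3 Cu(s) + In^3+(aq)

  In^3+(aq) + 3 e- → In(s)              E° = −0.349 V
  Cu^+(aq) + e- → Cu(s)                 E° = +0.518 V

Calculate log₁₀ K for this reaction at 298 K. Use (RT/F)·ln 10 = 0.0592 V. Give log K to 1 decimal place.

log K = 43.9

The Cu⁺/Cu couple is reduced (cathode); E°cell = +0.518 − (−0.349) = +0.867 V with n = 3.
At equilibrium E = 0, so log K = nE°cell / 0.0592 = (3)(+0.867) / 0.0592 = 43.9.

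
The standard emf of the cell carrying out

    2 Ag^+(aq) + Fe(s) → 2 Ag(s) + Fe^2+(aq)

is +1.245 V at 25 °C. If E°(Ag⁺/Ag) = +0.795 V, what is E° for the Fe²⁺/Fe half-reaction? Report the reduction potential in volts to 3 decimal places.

In the reaction as written the Ag⁺/Ag couple is reduced (cathode) and Fe²⁺/Fe is oxidized (anode), so E°cell = E°(Ag⁺/Ag) − E°(Fe²⁺/Fe).
E°(Fe²⁺/Fe) = E°(cathode) − E°cell = +0.795 − (+1.245) = −0.450 V.

−0.450 V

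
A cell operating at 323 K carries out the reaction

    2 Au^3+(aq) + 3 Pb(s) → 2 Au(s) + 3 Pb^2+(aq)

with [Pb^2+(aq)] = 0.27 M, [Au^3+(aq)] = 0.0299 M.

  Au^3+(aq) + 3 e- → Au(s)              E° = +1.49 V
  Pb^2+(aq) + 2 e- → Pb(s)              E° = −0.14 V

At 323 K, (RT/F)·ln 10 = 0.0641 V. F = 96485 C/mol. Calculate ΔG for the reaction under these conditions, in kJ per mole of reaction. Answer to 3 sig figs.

The standard cell potential is +1.49 − (−0.14) = +1.63 V, with n = 6 electrons in the balanced equation.
Here Q = [Pb^2+(aq)]^3 / [Au^3+(aq)]^2 = 22 (log Q = 1.343), giving E = +1.63 − (0.0641/6)·(1.343) = +1.6157 V.
ΔG = −nFE = −(6)(96485)(+1.6157) J/mol = −935 kJ/mol.

−935 kJ/mol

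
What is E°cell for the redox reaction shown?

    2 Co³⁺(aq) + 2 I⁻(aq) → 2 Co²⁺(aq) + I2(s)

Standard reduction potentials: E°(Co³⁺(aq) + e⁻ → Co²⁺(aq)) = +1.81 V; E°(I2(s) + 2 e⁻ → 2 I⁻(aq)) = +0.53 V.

+1.28 V

Co³⁺(aq) gains electrons, so the Co³⁺/Co²⁺ couple is the cathode; the I₂/I⁻ couple is the anode.
E°cell = E°(cathode) − E°(anode) = +1.81 − (+0.53) = +1.28 V.
The positive value indicates the reaction is spontaneous as written.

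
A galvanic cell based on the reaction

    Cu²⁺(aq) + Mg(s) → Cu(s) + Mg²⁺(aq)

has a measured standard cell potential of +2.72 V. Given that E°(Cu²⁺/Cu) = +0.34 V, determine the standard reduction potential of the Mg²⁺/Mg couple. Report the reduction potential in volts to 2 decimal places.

In the reaction as written the Cu²⁺/Cu couple is reduced (cathode) and Mg²⁺/Mg is oxidized (anode), so E°cell = E°(Cu²⁺/Cu) − E°(Mg²⁺/Mg).
E°(Mg²⁺/Mg) = E°(cathode) − E°cell = +0.34 − (+2.72) = −2.38 V.

−2.38 V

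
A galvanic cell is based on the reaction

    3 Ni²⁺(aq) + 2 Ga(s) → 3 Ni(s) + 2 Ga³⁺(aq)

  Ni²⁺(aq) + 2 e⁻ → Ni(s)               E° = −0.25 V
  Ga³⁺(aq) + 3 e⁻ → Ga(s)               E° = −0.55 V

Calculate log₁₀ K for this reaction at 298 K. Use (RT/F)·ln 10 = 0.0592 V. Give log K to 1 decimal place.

log K = 30.4

The Ni²⁺/Ni couple is reduced (cathode); E°cell = −0.25 − (−0.55) = +0.30 V with n = 6.
At equilibrium E = 0, so log K = nE°cell / 0.0592 = (6)(+0.30) / 0.0592 = 30.4.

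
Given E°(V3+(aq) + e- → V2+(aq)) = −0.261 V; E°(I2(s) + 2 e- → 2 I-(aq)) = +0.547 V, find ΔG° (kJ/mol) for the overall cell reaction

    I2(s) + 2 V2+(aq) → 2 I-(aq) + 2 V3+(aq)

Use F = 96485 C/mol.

−156 kJ/mol

In the reaction as written I2(s) is reduced, so the I₂/I⁻ couple is the cathode and V³⁺/V²⁺ is the anode.
E°cell = +0.547 − (−0.261) = +0.808 V; balancing electrons gives n = 2.
ΔG° = −nFE°cell = −(2)(96485)(+0.808) J/mol = −156 kJ/mol.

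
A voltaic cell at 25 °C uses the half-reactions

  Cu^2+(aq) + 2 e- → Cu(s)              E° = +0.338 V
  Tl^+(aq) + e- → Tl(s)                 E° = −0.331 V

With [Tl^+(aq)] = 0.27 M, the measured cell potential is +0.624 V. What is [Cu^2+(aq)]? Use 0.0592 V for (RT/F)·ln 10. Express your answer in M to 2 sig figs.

With Cu²⁺/Cu at the cathode and Tl⁺/Tl at the anode, E°cell = +0.338 − (−0.331) = +0.669 V (n = 2).
Since E = E° − (0.0592/n)·log Q, log Q = n(E° − E)/0.0592 = 1.520.
For Cu^2+(aq) + 2 Tl(s) → Cu(s) + 2 Tl^+(aq), the reaction quotient is Q = [Tl^+(aq)]^2 / [Cu^2+(aq)].
Substituting the known concentrations and solving, log [Cu^2+(aq)] = −2.657 and [Cu^2+(aq)] = 0.0022 M.

0.0022 M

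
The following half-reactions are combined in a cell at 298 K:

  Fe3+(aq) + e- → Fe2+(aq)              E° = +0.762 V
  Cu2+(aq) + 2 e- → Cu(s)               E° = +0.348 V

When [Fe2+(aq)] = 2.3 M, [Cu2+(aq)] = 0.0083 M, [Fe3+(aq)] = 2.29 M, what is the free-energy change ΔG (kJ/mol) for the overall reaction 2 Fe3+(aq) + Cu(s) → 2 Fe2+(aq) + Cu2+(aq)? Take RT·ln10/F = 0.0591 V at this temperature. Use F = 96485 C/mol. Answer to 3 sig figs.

−91.7 kJ/mol

E°cell = +0.762 − (+0.348) = +0.414 V; the balanced reaction transfers n = 2 electrons.
Q = ([Fe2+(aq)]^2·[Cu2+(aq)]) / [Fe3+(aq)]^2 = 0.00837, so log Q = −2.077 and E = +0.414 − (0.0591/2)(−2.077) = +0.4754 V.
Then ΔG = −nFE = −2 × 96485 × +0.4754 J/mol = −91.7 kJ/mol.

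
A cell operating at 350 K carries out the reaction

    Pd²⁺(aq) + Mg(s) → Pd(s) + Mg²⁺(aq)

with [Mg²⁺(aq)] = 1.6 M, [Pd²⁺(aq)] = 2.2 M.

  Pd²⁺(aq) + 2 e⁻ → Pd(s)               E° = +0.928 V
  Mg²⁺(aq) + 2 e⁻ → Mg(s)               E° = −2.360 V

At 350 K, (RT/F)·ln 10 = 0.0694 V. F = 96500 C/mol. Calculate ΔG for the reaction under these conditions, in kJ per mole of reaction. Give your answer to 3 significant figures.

The standard cell potential is +0.928 − (−2.360) = +3.288 V, with n = 2 electrons in the balanced equation.
Q = [Mg²⁺(aq)] / [Pd²⁺(aq)] = 0.727, so log Q = −0.138 and E = +3.288 − (0.0694/2)(−0.138) = +3.2928 V.
Then ΔG = −nFE = −2 × 96500 × +3.2928 J/mol = −636 kJ/mol.

−636 kJ/mol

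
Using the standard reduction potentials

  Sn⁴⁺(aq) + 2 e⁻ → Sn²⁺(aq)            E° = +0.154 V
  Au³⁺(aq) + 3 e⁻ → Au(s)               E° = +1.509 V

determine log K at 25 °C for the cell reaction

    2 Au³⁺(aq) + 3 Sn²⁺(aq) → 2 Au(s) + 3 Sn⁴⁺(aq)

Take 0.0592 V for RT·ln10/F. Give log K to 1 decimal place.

log K = 137.3

The Au³⁺/Au couple is reduced (cathode); E°cell = +1.509 − (+0.154) = +1.355 V with n = 6.
At equilibrium E = 0, so log K = nE°cell / 0.0592 = (6)(+1.355) / 0.0592 = 137.3.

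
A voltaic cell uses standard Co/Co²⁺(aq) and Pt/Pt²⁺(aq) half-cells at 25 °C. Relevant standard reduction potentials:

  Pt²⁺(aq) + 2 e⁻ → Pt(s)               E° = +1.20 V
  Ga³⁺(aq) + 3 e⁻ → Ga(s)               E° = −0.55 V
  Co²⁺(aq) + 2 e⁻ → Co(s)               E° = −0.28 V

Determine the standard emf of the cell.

The Pt²⁺/Pt couple has the higher E°, so Pt ion is reduced (cathode) and Co is oxidized (anode).
E°cell = E°(cathode) − E°(anode) = +1.20 − (−0.28) = +1.48 V.

+1.48 V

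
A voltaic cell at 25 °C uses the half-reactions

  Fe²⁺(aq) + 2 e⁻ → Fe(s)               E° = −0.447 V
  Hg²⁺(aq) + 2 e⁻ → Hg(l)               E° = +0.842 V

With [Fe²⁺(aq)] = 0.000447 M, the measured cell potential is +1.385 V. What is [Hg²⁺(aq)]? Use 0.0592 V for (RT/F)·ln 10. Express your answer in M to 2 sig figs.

0.78 M

With Hg²⁺/Hg at the cathode and Fe²⁺/Fe at the anode, E°cell = +0.842 − (−0.447) = +1.289 V (n = 2).
From the Nernst equation, log Q = n(E° − E)/0.0592 = 2·(+1.289 − (+1.385))/0.0592 = −3.243.
The balanced reaction is Hg²⁺(aq) + Fe(s) → Hg(l) + Fe²⁺(aq), so Q = [Fe²⁺(aq)] / [Hg²⁺(aq)].
Isolating [Hg²⁺(aq)] in Q = 10^{−3.243} yields log [Hg²⁺(aq)] = −0.107, i.e. 0.78 M.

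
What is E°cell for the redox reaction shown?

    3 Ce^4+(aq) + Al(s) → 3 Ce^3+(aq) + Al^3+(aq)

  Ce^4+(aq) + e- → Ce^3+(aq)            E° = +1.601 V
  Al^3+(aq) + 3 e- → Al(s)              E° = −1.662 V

+3.263 V

Ce^4+(aq) gains electrons, so the Ce⁴⁺/Ce³⁺ couple is the cathode; the Al³⁺/Al couple is the anode.
E°cell = E°(cathode) − E°(anode) = +1.601 − (−1.662) = +3.263 V.
The positive value indicates the reaction is spontaneous as written.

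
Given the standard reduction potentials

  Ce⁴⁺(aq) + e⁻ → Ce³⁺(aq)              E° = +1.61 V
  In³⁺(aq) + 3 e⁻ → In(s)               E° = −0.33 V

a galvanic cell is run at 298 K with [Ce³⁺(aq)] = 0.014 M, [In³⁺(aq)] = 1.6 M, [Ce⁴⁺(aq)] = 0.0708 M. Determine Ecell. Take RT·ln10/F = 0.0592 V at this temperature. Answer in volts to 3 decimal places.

+1.978 V

Ce⁴⁺/Ce³⁺ is reduced (cathode, E° = +1.61 V) and In³⁺/In is oxidized (anode).
The standard potential is +1.61 − (−0.33) = +1.94 V and the balanced reaction transfers n = 3 electrons.
The balanced reaction is 3 Ce⁴⁺(aq) + In(s) → 3 Ce³⁺(aq) + In³⁺(aq), so Q = ([Ce³⁺(aq)]^3·[In³⁺(aq)]) / [Ce⁴⁺(aq)]^3 = 0.0124 and log Q = −1.908.
Applying E = E° − (RT ln10/nF)·log Q gives +1.94 − (0.0592/3)(−1.908) = +1.978 V.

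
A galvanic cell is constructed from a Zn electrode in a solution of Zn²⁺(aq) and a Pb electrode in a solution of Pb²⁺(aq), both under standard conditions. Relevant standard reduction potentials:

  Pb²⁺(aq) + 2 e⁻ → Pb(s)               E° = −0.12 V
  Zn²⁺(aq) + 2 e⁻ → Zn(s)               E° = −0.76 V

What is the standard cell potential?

The Pb²⁺/Pb couple has the higher E°, so Pb ion is reduced (cathode) and Zn is oxidized (anode).
E°cell = E°(cathode) − E°(anode) = −0.12 − (−0.76) = +0.64 V.

+0.64 V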